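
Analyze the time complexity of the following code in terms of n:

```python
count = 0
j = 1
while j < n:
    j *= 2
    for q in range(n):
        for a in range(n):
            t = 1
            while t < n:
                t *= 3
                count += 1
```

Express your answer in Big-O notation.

Each loop level contributes: log n × n × n × log n. Multiplying the contributions gives O(n^2 log² n).

Answer: O(n^2 log² n)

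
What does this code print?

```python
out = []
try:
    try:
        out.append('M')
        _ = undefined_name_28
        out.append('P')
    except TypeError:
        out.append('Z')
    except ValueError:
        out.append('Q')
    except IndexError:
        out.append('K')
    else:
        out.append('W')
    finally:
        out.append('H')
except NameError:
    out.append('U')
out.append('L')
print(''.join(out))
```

Execution trace: 'M' (try body) → 'H' (finally) → 'U' (outer except NameError) → 'L' (after the try/except). Output: MHUL

Answer: MHUL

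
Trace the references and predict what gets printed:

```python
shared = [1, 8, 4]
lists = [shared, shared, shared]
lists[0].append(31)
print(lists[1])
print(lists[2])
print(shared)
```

Key concept: list of same reference.
Step by step:
`shared = [1, 8, 4]` → shared = [1, 8, 4]
`lists = [shared, shared, shared]` → lists = [[1, 8, 4], [1, 8, 4], [1, 8, 4]]
`lists[0].append(31)` → shared = [1, 8, 4, 31]; lists = [[1, 8, 4, 31], [1, 8, 4, 31], [1, 8, 4, 31]]
`print(lists[1])` → prints [1, 8, 4, 31]
`print(lists[2])` → prints [1, 8, 4, 31]
`print(shared)` → prints [1, 8, 4, 31]

Answer:
[1, 8, 4, 31]
[1, 8, 4, 31]
[1, 8, 4, 31]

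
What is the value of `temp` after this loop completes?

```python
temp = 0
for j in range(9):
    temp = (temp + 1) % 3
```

Increment mod 3, 9 times = 0
`temp` takes the values: 0 → 1 → 2 → 0 → 1 → 2 → 0 → 1 → 2 → 0

Answer: 0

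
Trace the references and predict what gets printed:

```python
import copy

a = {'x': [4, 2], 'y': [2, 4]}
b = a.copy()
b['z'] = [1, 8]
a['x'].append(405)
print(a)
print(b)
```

Key concept: shallow copy of dict with mutable values.
Step by step:
`a = {'x': [4, 2], 'y': [2, 4]}` → a = {'x': [4, 2], 'y': [2, 4]}
`b = a.copy()` → b = {'x': [4, 2], 'y': [2, 4]}
`b['z'] = [1, 8]` → b = {'x': [4, 2], 'y': [2, 4], 'z': [1, 8]}
`a['x'].append(405)` → a = {'x': [4, 2, 405], 'y': [2, 4]}; b = {'x': [4, 2, 405], 'y': [2, 4], 'z': [1, 8]}
`print(a)` → prints {'x': [4, 2, 405], 'y': [2, 4]}
`print(b)` → prints {'x': [4, 2, 405], 'y': [2, 4], 'z': [1, 8]}

Answer:
{'x': [4, 2, 405], 'y': [2, 4]}
{'x': [4, 2, 405], 'y': [2, 4], 'z': [1, 8]}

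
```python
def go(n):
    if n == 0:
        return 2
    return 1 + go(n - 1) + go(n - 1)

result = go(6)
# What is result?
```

go(n) = 1 + 2·go(n-1), go(0)=2. Closed form: (2+1)·2^6 - 1 = 191.

Answer: 191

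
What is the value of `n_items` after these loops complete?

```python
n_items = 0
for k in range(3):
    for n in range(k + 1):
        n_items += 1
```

Triangle: 1 + 2 + ... + 3
`n_items` takes the values: 0 → 1 → 2 → 3 → 4 → 5 → 6

Answer: 6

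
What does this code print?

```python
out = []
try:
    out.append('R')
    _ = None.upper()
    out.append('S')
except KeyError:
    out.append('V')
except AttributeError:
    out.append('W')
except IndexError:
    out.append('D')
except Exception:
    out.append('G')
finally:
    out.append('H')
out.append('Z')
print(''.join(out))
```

Execution trace: 'R' (try body) → 'W' (except AttributeError) → 'H' (finally) → 'Z' (after the try/except). Output: RWHZ

Answer: RWHZ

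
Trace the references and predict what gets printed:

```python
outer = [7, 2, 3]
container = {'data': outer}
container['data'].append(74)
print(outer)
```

Key concept: dict holds reference to list.
Step by step:
`outer = [7, 2, 3]` → outer = [7, 2, 3]
`container = {'data': outer}` → container = {'data': [7, 2, 3]}
`container['data'].append(74)` → outer = [7, 2, 3, 74]; container = {'data': [7, 2, 3, 74]}
`print(outer)` → prints [7, 2, 3, 74]

Answer: [7, 2, 3, 74]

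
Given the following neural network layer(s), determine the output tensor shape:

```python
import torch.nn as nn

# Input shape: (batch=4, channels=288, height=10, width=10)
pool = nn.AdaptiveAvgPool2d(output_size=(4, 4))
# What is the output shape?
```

Input: (4, 288, 10, 10) -> Output: (4, 288, 4, 4)

Answer: (4, 288, 4, 4)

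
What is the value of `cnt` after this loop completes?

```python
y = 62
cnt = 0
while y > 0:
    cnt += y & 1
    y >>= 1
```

Count set bits in 62 (binary: 0b111110)
`cnt` takes the values: 0 → 1 → 2 → 3 → 4 → 5

Answer: 5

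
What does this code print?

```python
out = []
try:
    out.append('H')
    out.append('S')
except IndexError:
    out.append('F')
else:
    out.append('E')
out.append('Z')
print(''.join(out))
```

Execution trace: 'H' (try body) → 'S' (try body, no exception) → 'E' (else) → 'Z' (after the try/except). Output: HSEZ

Answer: HSEZ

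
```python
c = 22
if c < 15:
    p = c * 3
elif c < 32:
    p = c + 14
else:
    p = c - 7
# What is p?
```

Trace:
`c = 22` → c = 22
`if c < 15: ...` → c < 15 is False, c < 32 is True → p = 36
So p = 36

Answer: 36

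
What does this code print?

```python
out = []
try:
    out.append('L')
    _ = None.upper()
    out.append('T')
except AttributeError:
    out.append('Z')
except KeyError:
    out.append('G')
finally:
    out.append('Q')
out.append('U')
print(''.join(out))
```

Execution trace: 'L' (try body) → 'Z' (except AttributeError) → 'Q' (finally) → 'U' (after the try/except). Output: LZQU

Answer: LZQU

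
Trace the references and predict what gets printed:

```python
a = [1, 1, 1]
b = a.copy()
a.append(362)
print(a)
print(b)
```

Key concept: list.copy() creates independent copy.
Step by step:
`a = [1, 1, 1]` → a = [1, 1, 1]
`b = a.copy()` → b = [1, 1, 1]
`a.append(362)` → a = [1, 1, 1, 362]
`print(a)` → prints [1, 1, 1, 362]
`print(b)` → prints [1, 1, 1]

Answer:
[1, 1, 1, 362]
[1, 1, 1]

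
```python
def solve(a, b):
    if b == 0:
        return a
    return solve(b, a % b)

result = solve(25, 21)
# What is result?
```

solve(25, 21) -> solve(21, 4) -> solve(4, 1) -> solve(1, 0) -> 1

Answer: 1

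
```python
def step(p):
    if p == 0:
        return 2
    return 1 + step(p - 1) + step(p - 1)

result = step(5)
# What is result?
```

step(p) = 1 + 2·step(p-1), step(0)=2. Closed form: (2+1)·2^5 - 1 = 95.

Answer: 95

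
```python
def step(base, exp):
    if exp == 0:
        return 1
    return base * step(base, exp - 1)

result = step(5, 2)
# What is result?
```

step(5, 2) = 5 * 5 = 25

Answer: 25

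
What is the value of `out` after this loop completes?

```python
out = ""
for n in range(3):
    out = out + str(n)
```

Concatenate digits 0 to 2
`out` takes the values: "" → "0" → "01" → "012"

Answer: "012"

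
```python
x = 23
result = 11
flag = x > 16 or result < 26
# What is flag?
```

Trace:
`x = 23` → x = 23
`result = 11` → result = 11
`flag = x > 16 or result < 26` → flag = True
So flag = True

Answer: True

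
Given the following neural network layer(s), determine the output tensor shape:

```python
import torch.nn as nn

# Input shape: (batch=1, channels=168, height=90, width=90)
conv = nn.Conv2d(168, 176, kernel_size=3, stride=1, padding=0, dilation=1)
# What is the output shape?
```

Input: (1, 168, 90, 90) -> Output: (1, 176, 88, 88)

Answer: (1, 176, 88, 88)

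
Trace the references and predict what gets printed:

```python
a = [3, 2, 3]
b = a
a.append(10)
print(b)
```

Key concept: basic list aliasing.
Step by step:
`a = [3, 2, 3]` → a = [3, 2, 3]
`b = a` → b = [3, 2, 3] (same object as a)
`a.append(10)` → a = [3, 2, 3, 10] (same object as b); b = [3, 2, 3, 10] (same object as a)
`print(b)` → prints [3, 2, 3, 10]

Answer: [3, 2, 3, 10]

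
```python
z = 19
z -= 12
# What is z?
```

Trace:
`z = 19` → z = 19
`z -= 12` → z = 7
So z = 7

Answer: 7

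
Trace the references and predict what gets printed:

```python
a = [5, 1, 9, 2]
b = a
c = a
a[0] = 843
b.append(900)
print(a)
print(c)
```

Key concept: multiple aliases.
Step by step:
`a = [5, 1, 9, 2]` → a = [5, 1, 9, 2]
`b = a` → b = [5, 1, 9, 2] (same object as a)
`c = a` → c = [5, 1, 9, 2] (same object as a, b)
`a[0] = 843` → a = [843, 1, 9, 2] (same object as b, c); b = [843, 1, 9, 2] (same object as a, c); c = [843, 1, 9, 2] (same object as a, b)
`b.append(900)` → a = [843, 1, 9, 2, 900] (same object as b, c); b = [843, 1, 9, 2, 900] (same object as a, c); c = [843, 1, 9, 2, 900] (same object as a, b)
`print(a)` → prints [843, 1, 9, 2, 900]
`print(c)` → prints [843, 1, 9, 2, 900]

Answer:
[843, 1, 9, 2, 900]
[843, 1, 9, 2, 900]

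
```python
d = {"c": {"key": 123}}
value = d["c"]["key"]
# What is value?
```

Trace:
`d = {"c": {"key": 123}}` → d = {'c': {'key': 123}}
`value = d["c"]["key"]` → value = 123
So value = 123

Answer: 123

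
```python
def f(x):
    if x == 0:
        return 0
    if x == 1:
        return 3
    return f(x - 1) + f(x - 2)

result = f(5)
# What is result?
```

Build up from base cases: f(0)=0, f(1)=3, f(2)=3, f(3)=6, f(4)=9, f(5)=15

Answer: 15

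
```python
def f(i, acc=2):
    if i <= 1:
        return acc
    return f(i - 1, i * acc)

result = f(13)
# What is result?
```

Accumulator trace (n, acc): (13, 2) -> (12, 26) -> (11, 312) -> (10, 3432) -> (9, 34320) -> (8, 308880) -> (7, 2471040) -> (6, 17297280) -> (5, 103783680) -> (4, 518918400) -> (3, 2075673600) -> (2, 6227020800) -> (1, 12454041600) -> return 12454041600

Answer: 12454041600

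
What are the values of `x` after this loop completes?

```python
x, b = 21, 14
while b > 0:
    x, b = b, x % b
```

GCD of 21 and 14
`x` takes the values: 21 → 14 → 7

Answer: 7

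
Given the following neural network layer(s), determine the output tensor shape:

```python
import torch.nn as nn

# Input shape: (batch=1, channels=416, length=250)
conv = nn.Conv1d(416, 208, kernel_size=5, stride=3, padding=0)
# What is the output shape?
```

Input: (1, 416, 250) -> Output: (1, 208, 82)

Answer: (1, 208, 82)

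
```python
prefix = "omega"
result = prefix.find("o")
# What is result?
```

Trace:
`prefix = "omega"` → prefix = 'omega'
`result = prefix.find("o")` → result = 0
So result = 0

Answer: 0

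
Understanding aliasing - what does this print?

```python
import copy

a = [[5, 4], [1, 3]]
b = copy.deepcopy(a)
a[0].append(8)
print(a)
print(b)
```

Key concept: deep copy is fully independent.
Step by step:
`a = [[5, 4], [1, 3]]` → a = [[5, 4], [1, 3]]
`b = copy.deepcopy(a)` → b = [[5, 4], [1, 3]]
`a[0].append(8)` → a = [[5, 4, 8], [1, 3]]
`print(a)` → prints [[5, 4, 8], [1, 3]]
`print(b)` → prints [[5, 4], [1, 3]]

Answer:
[[5, 4, 8], [1, 3]]
[[5, 4], [1, 3]]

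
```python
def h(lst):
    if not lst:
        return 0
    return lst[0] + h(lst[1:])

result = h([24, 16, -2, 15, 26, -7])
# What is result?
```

24 + 16 + (-2) + 15 + 26 + (-7) + 0 = 72

Answer: 72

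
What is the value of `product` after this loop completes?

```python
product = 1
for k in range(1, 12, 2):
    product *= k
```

Product of 1, 3, 5, ... up to 11
`product` takes the values: 1 → 3 → 15 → 105 → 945 → 10395

Answer: 10395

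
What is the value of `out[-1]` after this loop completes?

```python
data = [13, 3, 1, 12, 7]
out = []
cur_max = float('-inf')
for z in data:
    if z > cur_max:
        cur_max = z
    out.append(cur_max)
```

Running max ends at 13
`out` takes the values: [] → [13] → [13, 13] → [13, 13, 13] → [13, 13, 13, 13] → [13, 13, 13, 13, 13]
So `out[-1]` = 13

Answer: 13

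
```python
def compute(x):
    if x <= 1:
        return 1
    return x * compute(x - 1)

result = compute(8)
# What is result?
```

compute(8) = 8 * 7 * 6 * 5 * 4 * 3 * 2 * 1 = 40320

Answer: 40320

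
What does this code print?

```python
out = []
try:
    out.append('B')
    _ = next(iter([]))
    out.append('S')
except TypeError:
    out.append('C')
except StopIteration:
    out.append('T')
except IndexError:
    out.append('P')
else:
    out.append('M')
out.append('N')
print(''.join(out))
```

Execution trace: 'B' (try body) → 'T' (except StopIteration) → 'N' (after the try/except). Output: BTN

Answer: BTN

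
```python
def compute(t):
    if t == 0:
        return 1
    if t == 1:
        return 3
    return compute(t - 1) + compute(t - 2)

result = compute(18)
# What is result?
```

Build up from base cases: compute(0)=1, compute(1)=3, compute(2)=4, compute(3)=7, compute(4)=11, compute(5)=18, compute(6)=29, ..., compute(18)=9349

Answer: 9349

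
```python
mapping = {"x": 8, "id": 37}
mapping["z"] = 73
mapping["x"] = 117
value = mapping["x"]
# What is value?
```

Trace:
`mapping = {"x": 8, "id": 37}` → mapping = {'x': 8, 'id': 37}
`mapping["z"] = 73` → mapping = {'x': 8, 'id': 37, 'z': 73}
`mapping["x"] = 117` → mapping = {'x': 117, 'id': 37, 'z': 73}
`value = mapping["x"]` → value = 117
So value = 117

Answer: 117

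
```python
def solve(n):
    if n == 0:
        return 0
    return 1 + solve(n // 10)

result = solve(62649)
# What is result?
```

Count of digits of 62649: 5

Answer: 5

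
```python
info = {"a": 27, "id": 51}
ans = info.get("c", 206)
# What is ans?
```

Trace:
`info = {"a": 27, "id": 51}` → info = {'a': 27, 'id': 51}
`ans = info.get("c", 206)` → ans = 206
So ans = 206

Answer: 206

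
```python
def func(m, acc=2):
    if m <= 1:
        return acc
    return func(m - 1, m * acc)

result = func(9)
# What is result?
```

Accumulator trace (n, acc): (9, 2) -> (8, 18) -> (7, 144) -> (6, 1008) -> (5, 6048) -> (4, 30240) -> (3, 120960) -> (2, 362880) -> (1, 725760) -> return 725760

Answer: 725760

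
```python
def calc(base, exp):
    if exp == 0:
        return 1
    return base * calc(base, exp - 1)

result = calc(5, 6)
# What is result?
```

calc(5, 6) = 5 * 5 * 5 * 5 * 5 * 5 = 15625

Answer: 15625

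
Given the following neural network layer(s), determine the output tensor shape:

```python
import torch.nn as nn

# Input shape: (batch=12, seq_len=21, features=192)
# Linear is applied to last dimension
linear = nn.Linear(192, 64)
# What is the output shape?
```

Input: (12, 21, 192) -> Output: (12, 21, 64)

Answer: (12, 21, 64)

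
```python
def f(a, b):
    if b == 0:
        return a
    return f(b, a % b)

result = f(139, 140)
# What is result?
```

f(139, 140) -> f(140, 139) -> f(139, 1) -> f(1, 0) -> 1

Answer: 1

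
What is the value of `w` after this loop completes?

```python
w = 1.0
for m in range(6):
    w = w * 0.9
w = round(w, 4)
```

Exponential decay: 1.0 * 0.9^6
`w` takes the values: 1.0 → 0.9 → 0.81 → 0.729 → 0.6561 → 0.59049 → 0.531441 → 0.5314

Answer: 0.5314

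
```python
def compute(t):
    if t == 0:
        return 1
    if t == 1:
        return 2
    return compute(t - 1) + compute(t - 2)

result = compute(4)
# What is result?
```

Build up from base cases: compute(0)=1, compute(1)=2, compute(2)=3, compute(3)=5, compute(4)=8

Answer: 8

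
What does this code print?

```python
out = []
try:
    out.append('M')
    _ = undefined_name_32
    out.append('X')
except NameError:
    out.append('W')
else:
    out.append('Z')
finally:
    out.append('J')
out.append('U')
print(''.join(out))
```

Execution trace: 'M' (try body) → 'W' (except NameError) → 'J' (finally) → 'U' (after the try/except). Output: MWJU

Answer: MWJU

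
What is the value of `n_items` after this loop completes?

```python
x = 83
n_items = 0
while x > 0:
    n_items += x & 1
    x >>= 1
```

Count set bits in 83 (binary: 0b1010011)
`n_items` takes the values: 0 → 1 → 2 → 3 → 4

Answer: 4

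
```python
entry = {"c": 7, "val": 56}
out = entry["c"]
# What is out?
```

Trace:
`entry = {"c": 7, "val": 56}` → entry = {'c': 7, 'val': 56}
`out = entry["c"]` → out = 7
So out = 7

Answer: 7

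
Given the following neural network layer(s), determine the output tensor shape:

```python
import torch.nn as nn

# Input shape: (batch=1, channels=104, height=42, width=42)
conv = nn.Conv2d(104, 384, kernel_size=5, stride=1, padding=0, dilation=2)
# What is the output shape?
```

Input: (1, 104, 42, 42) -> Output: (1, 384, 34, 34)

Answer: (1, 384, 34, 34)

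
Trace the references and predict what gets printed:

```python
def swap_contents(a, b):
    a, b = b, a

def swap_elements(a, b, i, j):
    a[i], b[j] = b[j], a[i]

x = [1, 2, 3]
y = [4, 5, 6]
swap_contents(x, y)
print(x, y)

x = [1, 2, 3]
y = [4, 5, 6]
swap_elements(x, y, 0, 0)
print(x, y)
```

Key concept: parameter rebinding vs mutation.
Step by step:
`x = [1, 2, 3]` → x = [1, 2, 3]
`y = [4, 5, 6]` → y = [4, 5, 6]
`swap_contents(x, y)` → no visible change to tracked variables
`print(x, y)` → prints [1, 2, 3] [4, 5, 6]
`x = [1, 2, 3]` → x = [1, 2, 3]
`y = [4, 5, 6]` → y = [4, 5, 6]
`swap_elements(x, y, 0, 0)` → x = [4, 2, 3]; y = [1, 5, 6]
`print(x, y)` → prints [4, 2, 3] [1, 5, 6]

Answer:
[1, 2, 3] [4, 5, 6]
[4, 2, 3] [1, 5, 6]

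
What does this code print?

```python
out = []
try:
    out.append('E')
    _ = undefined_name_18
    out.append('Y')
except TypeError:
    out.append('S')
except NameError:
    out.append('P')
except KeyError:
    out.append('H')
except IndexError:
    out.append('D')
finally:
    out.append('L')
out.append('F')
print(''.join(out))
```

Execution trace: 'E' (try body) → 'P' (except NameError) → 'L' (finally) → 'F' (after the try/except). Output: EPLF

Answer: EPLF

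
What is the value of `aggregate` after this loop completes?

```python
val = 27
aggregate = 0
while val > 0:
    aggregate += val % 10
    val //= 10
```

Sum digits of 27
`aggregate` takes the values: 0 → 7 → 9

Answer: 9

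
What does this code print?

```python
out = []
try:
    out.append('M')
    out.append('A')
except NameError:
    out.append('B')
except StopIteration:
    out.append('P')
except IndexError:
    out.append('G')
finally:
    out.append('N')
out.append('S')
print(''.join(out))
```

Execution trace: 'M' (try body) → 'A' (try body, no exception) → 'N' (finally) → 'S' (after the try/except). Output: MANS

Answer: MANS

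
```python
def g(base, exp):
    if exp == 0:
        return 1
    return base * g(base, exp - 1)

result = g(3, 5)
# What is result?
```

g(3, 5) = 3 * 3 * 3 * 3 * 3 = 243

Answer: 243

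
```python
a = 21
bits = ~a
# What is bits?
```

Trace:
`a = 21` → a = 21
`bits = ~a` → bits = -22
So bits = -22

Answer: -22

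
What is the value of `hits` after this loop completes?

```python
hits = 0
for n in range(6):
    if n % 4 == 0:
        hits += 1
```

Count numbers divisible by 4 in range(6)
`hits` takes the values: 0 → 1 → 2

Answer: 2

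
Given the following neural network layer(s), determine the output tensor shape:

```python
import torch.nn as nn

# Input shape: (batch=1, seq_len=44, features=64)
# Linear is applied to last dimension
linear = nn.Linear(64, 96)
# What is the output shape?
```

Input: (1, 44, 64) -> Output: (1, 44, 96)

Answer: (1, 44, 96)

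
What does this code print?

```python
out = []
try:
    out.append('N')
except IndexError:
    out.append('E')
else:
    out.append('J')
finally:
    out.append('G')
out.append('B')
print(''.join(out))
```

Execution trace: 'N' (try body, no exception) → 'J' (else) → 'G' (finally) → 'B' (after the try/except). Output: NJGB

Answer: NJGB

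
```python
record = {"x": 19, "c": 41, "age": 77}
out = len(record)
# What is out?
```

Trace:
`record = {"x": 19, "c": 41, "age": 77}` → record = {'x': 19, 'c': 41, 'age': 77}
`out = len(record)` → out = 3
So out = 3

Answer: 3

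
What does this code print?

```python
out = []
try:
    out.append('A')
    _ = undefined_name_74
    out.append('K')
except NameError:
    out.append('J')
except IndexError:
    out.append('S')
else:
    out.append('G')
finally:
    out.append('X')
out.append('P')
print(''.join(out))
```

Execution trace: 'A' (try body) → 'J' (except NameError) → 'X' (finally) → 'P' (after the try/except). Output: AJXP

Answer: AJXP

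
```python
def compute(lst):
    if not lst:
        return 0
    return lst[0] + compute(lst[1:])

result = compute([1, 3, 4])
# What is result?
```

1 + 3 + 4 + 0 = 8

Answer: 8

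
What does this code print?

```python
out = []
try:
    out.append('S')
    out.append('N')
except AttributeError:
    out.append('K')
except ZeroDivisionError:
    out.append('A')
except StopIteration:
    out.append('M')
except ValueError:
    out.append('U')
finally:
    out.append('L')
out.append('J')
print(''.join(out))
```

Execution trace: 'S' (try body) → 'N' (try body, no exception) → 'L' (finally) → 'J' (after the try/except). Output: SNLJ

Answer: SNLJ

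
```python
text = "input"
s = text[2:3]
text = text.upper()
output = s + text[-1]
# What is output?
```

Trace:
`text = "input"` → text = 'input'
`s = text[2:3]` → s = 'p'
`text = text.upper()` → text = 'INPUT'
`output = s + text[-1]` → output = 'pT'
So output = 'pT'

Answer: 'pT'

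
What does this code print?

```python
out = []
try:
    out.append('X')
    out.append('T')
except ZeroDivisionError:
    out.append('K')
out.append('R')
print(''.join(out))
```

Execution trace: 'X' (try body) → 'T' (try body, no exception) → 'R' (after the try/except). Output: XTR

Answer: XTR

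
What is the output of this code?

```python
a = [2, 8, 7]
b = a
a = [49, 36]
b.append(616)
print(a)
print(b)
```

Key concept: rebinding vs mutation: a is rebound to a new list, b still points at the original.
Step by step:
`a = [2, 8, 7]` → a = [2, 8, 7]
`b = a` → b = [2, 8, 7] (same object as a)
`a = [49, 36]` → a = [49, 36]
`b.append(616)` → b = [2, 8, 7, 616]
`print(a)` → prints [49, 36]
`print(b)` → prints [2, 8, 7, 616]

Answer:
[49, 36]
[2, 8, 7, 616]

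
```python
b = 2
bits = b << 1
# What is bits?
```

Trace:
`b = 2` → b = 2
`bits = b << 1` → bits = 4
So bits = 4

Answer: 4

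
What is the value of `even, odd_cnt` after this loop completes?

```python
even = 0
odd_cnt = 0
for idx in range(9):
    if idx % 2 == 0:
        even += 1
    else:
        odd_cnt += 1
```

Count evens and odds in range(9)
`even, odd_cnt` takes the values: (0, 0) → (1, 0) → (1, 1) → (2, 1) → (2, 2) → (3, 2) → (3, 3) → (4, 3) → (4, 4) → (5, 4)

Answer: 5, 4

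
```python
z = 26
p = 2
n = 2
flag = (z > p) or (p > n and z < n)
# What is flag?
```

Trace:
`z = 26` → z = 26
`p = 2` → p = 2
`n = 2` → n = 2
`flag = (z > p) or (p > n and z < n)` → flag = True
So flag = True

Answer: True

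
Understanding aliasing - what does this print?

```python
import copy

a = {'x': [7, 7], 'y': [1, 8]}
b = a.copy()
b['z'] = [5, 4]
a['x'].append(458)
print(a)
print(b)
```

Key concept: shallow copy of dict with mutable values.
Step by step:
`a = {'x': [7, 7], 'y': [1, 8]}` → a = {'x': [7, 7], 'y': [1, 8]}
`b = a.copy()` → b = {'x': [7, 7], 'y': [1, 8]}
`b['z'] = [5, 4]` → b = {'x': [7, 7], 'y': [1, 8], 'z': [5, 4]}
`a['x'].append(458)` → a = {'x': [7, 7, 458], 'y': [1, 8]}; b = {'x': [7, 7, 458], 'y': [1, 8], 'z': [5, 4]}
`print(a)` → prints {'x': [7, 7, 458], 'y': [1, 8]}
`print(b)` → prints {'x': [7, 7, 458], 'y': [1, 8], 'z': [5, 4]}

Answer:
{'x': [7, 7, 458], 'y': [1, 8]}
{'x': [7, 7, 458], 'y': [1, 8], 'z': [5, 4]}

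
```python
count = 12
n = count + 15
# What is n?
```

Trace:
`count = 12` → count = 12
`n = count + 15` → n = 27
So n = 27

Answer: 27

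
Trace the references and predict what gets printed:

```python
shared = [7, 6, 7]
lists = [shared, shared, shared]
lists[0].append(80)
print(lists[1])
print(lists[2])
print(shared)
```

Key concept: list of same reference.
Step by step:
`shared = [7, 6, 7]` → shared = [7, 6, 7]
`lists = [shared, shared, shared]` → lists = [[7, 6, 7], [7, 6, 7], [7, 6, 7]]
`lists[0].append(80)` → shared = [7, 6, 7, 80]; lists = [[7, 6, 7, 80], [7, 6, 7, 80], [7, 6, 7, 80]]
`print(lists[1])` → prints [7, 6, 7, 80]
`print(lists[2])` → prints [7, 6, 7, 80]
`print(shared)` → prints [7, 6, 7, 80]

Answer:
[7, 6, 7, 80]
[7, 6, 7, 80]
[7, 6, 7, 80]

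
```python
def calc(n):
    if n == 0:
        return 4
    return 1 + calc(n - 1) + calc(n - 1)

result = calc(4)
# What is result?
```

calc(n) = 1 + 2·calc(n-1), calc(0)=4. Closed form: (4+1)·2^4 - 1 = 79.

Answer: 79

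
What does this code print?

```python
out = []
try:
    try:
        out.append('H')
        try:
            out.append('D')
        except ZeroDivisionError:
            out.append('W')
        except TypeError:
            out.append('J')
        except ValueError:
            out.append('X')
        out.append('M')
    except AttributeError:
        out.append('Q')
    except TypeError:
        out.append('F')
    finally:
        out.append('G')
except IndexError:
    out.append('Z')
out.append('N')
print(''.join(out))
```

Execution trace: 'H' (try body) → 'D' (inner try body, no exception) → 'M' (try body, no exception) → 'G' (finally) → 'N' (after the try/except). Output: HDMGN

Answer: HDMGN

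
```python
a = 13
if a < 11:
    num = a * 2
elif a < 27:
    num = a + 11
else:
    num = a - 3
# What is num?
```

Trace:
`a = 13` → a = 13
`if a < 11: ...` → a < 11 is False, a < 27 is True → num = 24
So num = 24

Answer: 24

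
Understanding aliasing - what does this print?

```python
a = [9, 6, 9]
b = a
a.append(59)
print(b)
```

Key concept: basic list aliasing.
Step by step:
`a = [9, 6, 9]` → a = [9, 6, 9]
`b = a` → b = [9, 6, 9] (same object as a)
`a.append(59)` → a = [9, 6, 9, 59] (same object as b); b = [9, 6, 9, 59] (same object as a)
`print(b)` → prints [9, 6, 9, 59]

Answer: [9, 6, 9, 59]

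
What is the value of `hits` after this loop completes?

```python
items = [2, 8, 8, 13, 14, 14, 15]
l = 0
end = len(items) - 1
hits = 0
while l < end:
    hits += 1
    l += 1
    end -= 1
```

Iterations until pointers meet (list length 7)
`hits` takes the values: 0 → 1 → 2 → 3

Answer: 3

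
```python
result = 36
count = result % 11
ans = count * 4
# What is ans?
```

Trace:
`result = 36` → result = 36
`count = result % 11` → count = 3
`ans = count * 4` → ans = 12
So ans = 12

Answer: 12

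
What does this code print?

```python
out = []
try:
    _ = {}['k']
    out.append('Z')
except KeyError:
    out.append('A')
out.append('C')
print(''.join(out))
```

Execution trace: 'A' (except KeyError) → 'C' (after the try/except). Output: AC

Answer: AC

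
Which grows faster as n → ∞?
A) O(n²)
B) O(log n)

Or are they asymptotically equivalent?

O(n²) vs O(log n): Higher order terms dominate.

Answer: A) O(n²) grows faster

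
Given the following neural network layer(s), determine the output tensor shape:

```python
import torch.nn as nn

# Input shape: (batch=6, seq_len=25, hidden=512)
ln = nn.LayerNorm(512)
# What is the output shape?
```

Input: (6, 25, 512) -> Output: (6, 25, 512)

Answer: (6, 25, 512)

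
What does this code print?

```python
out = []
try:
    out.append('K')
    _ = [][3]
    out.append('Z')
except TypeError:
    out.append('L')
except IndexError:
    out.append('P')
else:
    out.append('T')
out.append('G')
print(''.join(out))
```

Execution trace: 'K' (try body) → 'P' (except IndexError) → 'G' (after the try/except). Output: KPG

Answer: KPG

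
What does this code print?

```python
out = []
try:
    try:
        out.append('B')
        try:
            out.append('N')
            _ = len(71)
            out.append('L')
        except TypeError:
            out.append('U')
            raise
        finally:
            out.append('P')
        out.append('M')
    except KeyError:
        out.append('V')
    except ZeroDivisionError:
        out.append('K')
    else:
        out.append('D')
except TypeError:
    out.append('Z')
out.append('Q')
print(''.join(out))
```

Execution trace: 'B' (try body) → 'N' (inner try body) → 'U' (inner except TypeError) → 'P' (inner finally) → 'Z' (outer except TypeError) → 'Q' (after the try/except). Output: BNUPZQ

Answer: BNUPZQ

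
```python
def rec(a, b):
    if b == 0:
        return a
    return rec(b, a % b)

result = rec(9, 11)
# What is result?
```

rec(9, 11) -> rec(11, 9) -> rec(9, 2) -> rec(2, 1) -> rec(1, 0) -> 1

Answer: 1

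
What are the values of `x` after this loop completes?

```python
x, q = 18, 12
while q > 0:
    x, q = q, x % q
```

GCD of 18 and 12
`x` takes the values: 18 → 12 → 6

Answer: 6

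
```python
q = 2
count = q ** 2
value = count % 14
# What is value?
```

Trace:
`q = 2` → q = 2
`count = q ** 2` → count = 4
`value = count % 14` → value = 4
So value = 4

Answer: 4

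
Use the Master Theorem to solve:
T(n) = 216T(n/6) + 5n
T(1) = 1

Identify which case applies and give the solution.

a=216, b=6, f(n)=5n. log_6(216) = 3. Since c=1 < 3, Case 1 applies: T(n) = Θ(n^log_b(a)) = O(n^3).

Answer: O(n^3) - Case 1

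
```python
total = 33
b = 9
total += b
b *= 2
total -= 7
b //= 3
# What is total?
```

Trace:
`total = 33` → total = 33
`b = 9` → b = 9
`total += b` → total = 42
`b *= 2` → b = 18
`total -= 7` → total = 35
`b //= 3` → b = 6
So total = 35

Answer: 35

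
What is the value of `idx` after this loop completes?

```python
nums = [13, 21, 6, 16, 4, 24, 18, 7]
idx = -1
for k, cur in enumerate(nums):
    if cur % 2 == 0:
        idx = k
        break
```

First even number index in [13, 21, 6, 16, 4, 24, 18, 7]
`idx` takes the values: -1 → 2

Answer: 2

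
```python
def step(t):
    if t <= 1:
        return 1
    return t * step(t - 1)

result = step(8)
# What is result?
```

step(8) = 8 * 7 * 6 * 5 * 4 * 3 * 2 * 1 = 40320

Answer: 40320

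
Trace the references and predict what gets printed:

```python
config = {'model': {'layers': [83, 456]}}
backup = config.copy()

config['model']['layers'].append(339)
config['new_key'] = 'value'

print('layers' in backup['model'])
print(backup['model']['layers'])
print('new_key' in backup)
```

Key concept: shallow copy gotcha with nested dict.
Step by step:
`config = {'model': {'layers': [83, 456]}}` → config = {'model': {'layers': [83, 456]}}
`backup = config.copy()` → backup = {'model': {'layers': [83, 456]}}
`config['model']['layers'].append(339)` → config = {'model': {'layers': [83, 456, 339]}}; backup = {'model': {'layers': [83, 456, 339]}}
`config['new_key'] = 'value'` → config = {'model': {'layers': [83, 456, 339]}, 'new_key': 'value'}
`print('layers' in backup['model'])` → prints True
`print(backup['model']['layers'])` → prints [83, 456, 339]
`print('new_key' in backup)` → prints False

Answer:
True
[83, 456, 339]
False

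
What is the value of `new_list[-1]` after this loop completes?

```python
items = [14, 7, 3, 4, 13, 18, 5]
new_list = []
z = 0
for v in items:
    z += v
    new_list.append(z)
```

Cumulative sum ends at 64
`new_list` takes the values: [] → [14] → [14, 21] → [14, 21, 24] → [14, 21, 24, 28] → [14, 21, 24, 28, 41] → [14, 21, 24, 28, 41, 59] → [14, 21, 24, 28, 41, 59, 64]
So `new_list[-1]` = 64

Answer: 64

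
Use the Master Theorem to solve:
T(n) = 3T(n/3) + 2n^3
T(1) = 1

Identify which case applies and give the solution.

a=3, b=3, f(n)=2n^3. log_3(3) = 1. Since c=3 > 1 and the regularity condition holds (3(n/3)^3 = (3/3^3)n^3 with 3/3^3 < 1), Case 3 applies: T(n) = Θ(f(n)) = O(n^3).

Answer: O(n^3) - Case 3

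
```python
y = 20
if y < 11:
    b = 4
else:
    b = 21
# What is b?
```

Trace:
`y = 20` → y = 20
`if y < 11: ...` → y < 11 is False, take else branch → b = 21
So b = 21

Answer: 21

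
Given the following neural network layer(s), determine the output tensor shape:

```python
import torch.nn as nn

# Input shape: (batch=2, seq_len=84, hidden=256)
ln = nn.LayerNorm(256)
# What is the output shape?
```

Input: (2, 84, 256) -> Output: (2, 84, 256)

Answer: (2, 84, 256)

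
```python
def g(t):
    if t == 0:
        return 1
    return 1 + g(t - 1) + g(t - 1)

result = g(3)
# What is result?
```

g(t) = 1 + 2·g(t-1), g(0)=1. Closed form: (1+1)·2^3 - 1 = 15.

Answer: 15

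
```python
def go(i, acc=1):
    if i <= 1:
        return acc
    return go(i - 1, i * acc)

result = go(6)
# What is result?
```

Accumulator trace (n, acc): (6, 1) -> (5, 6) -> (4, 30) -> (3, 120) -> (2, 360) -> (1, 720) -> return 720

Answer: 720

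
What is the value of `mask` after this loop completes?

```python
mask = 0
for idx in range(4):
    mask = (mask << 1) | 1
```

Build 4 consecutive 1-bits: 0b1111
`mask` takes the values: 0 → 1 → 3 → 7 → 15

Answer: 15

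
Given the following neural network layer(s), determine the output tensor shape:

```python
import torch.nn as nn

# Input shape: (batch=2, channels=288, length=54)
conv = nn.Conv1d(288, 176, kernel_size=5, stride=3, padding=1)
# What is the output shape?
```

Input: (2, 288, 54) -> Output: (2, 176, 18)

Answer: (2, 176, 18)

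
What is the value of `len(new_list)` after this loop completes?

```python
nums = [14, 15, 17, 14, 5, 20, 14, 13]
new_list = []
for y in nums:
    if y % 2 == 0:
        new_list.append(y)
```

Count even numbers in [14, 15, 17, 14, 5, 20, 14, 13]
`new_list` takes the values: [] → [14] → [14, 14] → [14, 14, 20] → [14, 14, 20, 14]
So `len(new_list)` = 4

Answer: 4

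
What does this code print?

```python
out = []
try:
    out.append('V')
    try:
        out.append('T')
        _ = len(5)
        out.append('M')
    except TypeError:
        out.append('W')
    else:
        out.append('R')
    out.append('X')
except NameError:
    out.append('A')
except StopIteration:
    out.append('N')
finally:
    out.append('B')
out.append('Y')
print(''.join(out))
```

Execution trace: 'V' (try body) → 'T' (inner try body) → 'W' (inner except TypeError) → 'X' (try body, no exception) → 'B' (finally) → 'Y' (after the try/except). Output: VTWXBY

Answer: VTWXBY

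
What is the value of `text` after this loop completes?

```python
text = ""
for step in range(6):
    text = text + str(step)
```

Concatenate digits 0 to 5
`text` takes the values: "" → "0" → "01" → "012" → "0123" → "01234" → "012345"

Answer: "012345"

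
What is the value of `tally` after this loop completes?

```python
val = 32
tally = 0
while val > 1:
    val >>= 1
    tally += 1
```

Count right shifts until 1
`tally` takes the values: 0 → 1 → 2 → 3 → 4 → 5

Answer: 5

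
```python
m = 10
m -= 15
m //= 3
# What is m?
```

Trace:
`m = 10` → m = 10
`m -= 15` → m = -5
`m //= 3` → m = -2
So m = -2

Answer: -2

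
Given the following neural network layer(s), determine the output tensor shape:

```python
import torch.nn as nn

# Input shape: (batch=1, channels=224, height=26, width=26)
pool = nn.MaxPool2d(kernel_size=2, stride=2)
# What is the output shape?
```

Input: (1, 224, 26, 26) -> Output: (1, 224, 13, 13)

Answer: (1, 224, 13, 13)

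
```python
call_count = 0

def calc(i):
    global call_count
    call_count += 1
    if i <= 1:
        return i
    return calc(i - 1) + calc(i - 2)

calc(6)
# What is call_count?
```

Calls(i) = 1 + Calls(i-1) + Calls(i-2); Calls(0)=Calls(1)=1. For i=6 this gives 25.

Answer: 25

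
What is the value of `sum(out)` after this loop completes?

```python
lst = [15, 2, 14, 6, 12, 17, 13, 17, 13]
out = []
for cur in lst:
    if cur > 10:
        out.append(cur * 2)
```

Sum of doubled values > 10
`out` takes the values: [] → [30] → [30, 28] → [30, 28, 24] → [30, 28, 24, 34] → [30, 28, 24, 34, 26] → [30, 28, 24, 34, 26, 34] → [30, 28, 24, 34, 26, 34, 26]
So `sum(out)` = 202

Answer: 202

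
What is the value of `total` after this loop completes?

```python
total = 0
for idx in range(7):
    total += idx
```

Sum of 0 to 6 = 21
`total` takes the values: 0 → 1 → 3 → 6 → 10 → 15 → 21

Answer: 21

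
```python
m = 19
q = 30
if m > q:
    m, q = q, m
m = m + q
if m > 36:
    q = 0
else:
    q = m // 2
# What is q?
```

Trace:
`m = 19` → m = 19
`q = 30` → q = 30
`if m > q: ...` → m > q is False → no variable changes
`m = m + q` → m = 49
`if m > 36: ...` → m > 36 is True → q = 0
So q = 0

Answer: 0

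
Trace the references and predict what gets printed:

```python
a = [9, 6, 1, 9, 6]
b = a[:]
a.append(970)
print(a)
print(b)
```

Key concept: slice [:] creates copy.
Step by step:
`a = [9, 6, 1, 9, 6]` → a = [9, 6, 1, 9, 6]
`b = a[:]` → b = [9, 6, 1, 9, 6]
`a.append(970)` → a = [9, 6, 1, 9, 6, 970]
`print(a)` → prints [9, 6, 1, 9, 6, 970]
`print(b)` → prints [9, 6, 1, 9, 6]

Answer:
[9, 6, 1, 9, 6, 970]
[9, 6, 1, 9, 6]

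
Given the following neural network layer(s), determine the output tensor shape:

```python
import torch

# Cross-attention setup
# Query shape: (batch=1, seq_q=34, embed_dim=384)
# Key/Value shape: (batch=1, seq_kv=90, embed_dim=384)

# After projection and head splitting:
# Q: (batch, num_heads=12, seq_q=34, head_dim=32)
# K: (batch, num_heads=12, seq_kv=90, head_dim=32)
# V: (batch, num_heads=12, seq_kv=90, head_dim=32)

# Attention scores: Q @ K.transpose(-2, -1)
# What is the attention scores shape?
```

Input: (1, 34, 384) -> Output: (1, 12, 34, 90)

Answer: (1, 12, 34, 90)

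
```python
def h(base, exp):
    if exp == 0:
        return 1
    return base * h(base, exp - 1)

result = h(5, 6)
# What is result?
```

h(5, 6) = 5 * 5 * 5 * 5 * 5 * 5 = 15625

Answer: 15625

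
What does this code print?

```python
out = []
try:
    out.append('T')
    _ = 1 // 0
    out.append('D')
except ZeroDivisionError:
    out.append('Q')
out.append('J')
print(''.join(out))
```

Execution trace: 'T' (try body) → 'Q' (except ZeroDivisionError) → 'J' (after the try/except). Output: TQJ

Answer: TQJ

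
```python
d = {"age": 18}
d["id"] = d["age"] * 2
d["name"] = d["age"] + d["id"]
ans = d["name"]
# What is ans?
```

Trace:
`d = {"age": 18}` → d = {'age': 18}
`d["id"] = d["age"] * 2` → d = {'age': 18, 'id': 36}
`d["name"] = d["age"] + d["id"]` → d = {'age': 18, 'id': 36, 'name': 54}
`ans = d["name"]` → ans = 54
So ans = 54

Answer: 54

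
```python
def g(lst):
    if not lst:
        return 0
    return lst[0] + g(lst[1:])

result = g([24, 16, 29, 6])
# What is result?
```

24 + 16 + 29 + 6 + 0 = 75

Answer: 75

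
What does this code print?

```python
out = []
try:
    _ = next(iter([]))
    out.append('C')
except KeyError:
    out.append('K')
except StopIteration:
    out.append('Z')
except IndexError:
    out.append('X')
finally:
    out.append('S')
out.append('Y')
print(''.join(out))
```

Execution trace: 'Z' (except StopIteration) → 'S' (finally) → 'Y' (after the try/except). Output: ZSY

Answer: ZSY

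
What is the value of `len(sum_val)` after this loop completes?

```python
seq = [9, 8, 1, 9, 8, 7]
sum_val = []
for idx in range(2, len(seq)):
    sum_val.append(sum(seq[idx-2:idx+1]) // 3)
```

Number of 3-element averages
`sum_val` takes the values: [] → [6] → [6, 6] → [6, 6, 6] → [6, 6, 6, 8]
So `len(sum_val)` = 4

Answer: 4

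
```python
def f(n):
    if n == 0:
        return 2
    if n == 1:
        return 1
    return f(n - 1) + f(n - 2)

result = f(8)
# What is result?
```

Build up from base cases: f(0)=2, f(1)=1, f(2)=3, f(3)=4, f(4)=7, f(5)=11, f(6)=18, ..., f(8)=47

Answer: 47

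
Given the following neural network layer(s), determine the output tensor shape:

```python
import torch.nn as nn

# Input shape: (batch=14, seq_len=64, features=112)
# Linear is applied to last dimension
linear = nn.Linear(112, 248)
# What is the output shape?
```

Input: (14, 64, 112) -> Output: (14, 64, 248)

Answer: (14, 64, 248)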